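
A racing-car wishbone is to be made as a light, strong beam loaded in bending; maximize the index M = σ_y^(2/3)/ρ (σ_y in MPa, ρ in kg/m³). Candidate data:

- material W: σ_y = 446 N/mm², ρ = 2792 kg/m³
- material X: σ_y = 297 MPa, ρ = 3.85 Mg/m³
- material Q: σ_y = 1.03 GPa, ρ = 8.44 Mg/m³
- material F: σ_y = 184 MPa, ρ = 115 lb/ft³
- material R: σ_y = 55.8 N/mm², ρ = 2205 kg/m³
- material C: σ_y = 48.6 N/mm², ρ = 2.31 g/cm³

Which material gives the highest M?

material W

Putting every candidate on a common basis:
  material W: σ_y = 446.0 MPa, ρ = 2792 kg/m³
  material X: σ_y = 297.0 MPa, ρ = 3850 kg/m³
  material Q: σ_y = 1030 MPa, ρ = 8440 kg/m³
  material F: σ_y = 184.0 MPa, ρ = 1842 kg/m³
  material R: σ_y = 55.80 MPa, ρ = 2205 kg/m³
  material C: σ_y = 48.60 MPa, ρ = 2310 kg/m³
  material W: M = 20.9×10⁻³
  material F: M = 17.6×10⁻³
  material Q: M = 12.1×10⁻³
  material X: M = 11.6×10⁻³
  material R: M = 6.62×10⁻³
  material C: M = 5.77×10⁻³
Highest index: material W.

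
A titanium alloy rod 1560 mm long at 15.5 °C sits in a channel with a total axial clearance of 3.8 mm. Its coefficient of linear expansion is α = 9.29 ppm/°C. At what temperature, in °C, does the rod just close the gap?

278 °C

α·L₀·ΔT = 3.8 mm ⇒ ΔT = 3.8 / (9.29×10⁻⁶ × 1560.0) = 262.2 K.
T = 15.5 + 262.2 = 277.7 °C.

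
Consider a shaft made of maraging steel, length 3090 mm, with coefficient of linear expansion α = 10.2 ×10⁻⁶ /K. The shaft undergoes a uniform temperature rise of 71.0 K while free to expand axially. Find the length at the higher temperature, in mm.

ΔL = α·L₀·ΔT = 10.2×10⁻⁶ × 3090 mm × 71.00 K = 2.24 mm.
L = L₀ + ΔL = 3090 + 2.24 = 3092.2 mm.

3092.2 mm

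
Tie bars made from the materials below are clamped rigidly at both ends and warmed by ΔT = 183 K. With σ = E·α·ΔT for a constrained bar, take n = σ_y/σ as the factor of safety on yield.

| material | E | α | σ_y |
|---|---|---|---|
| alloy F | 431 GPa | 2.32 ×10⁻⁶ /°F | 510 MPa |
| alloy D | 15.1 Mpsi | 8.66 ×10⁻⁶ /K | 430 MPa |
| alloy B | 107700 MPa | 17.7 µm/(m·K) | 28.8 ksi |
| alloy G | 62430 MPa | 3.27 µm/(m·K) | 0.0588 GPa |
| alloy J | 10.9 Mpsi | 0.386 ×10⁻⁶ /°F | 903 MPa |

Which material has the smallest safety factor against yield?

alloy B

Converting E to GPa, α to ×10⁻⁶/K, σ_y to MPa, then σ and n for each:
  alloy F: E = 431.0, α = 4.18, σ_y = 510.0 → σ = 329 MPa, n = 1.55
  alloy D: E = 104.1, α = 8.66, σ_y = 430.0 → σ = 165 MPa, n = 2.61
  alloy B: E = 107.7, α = 17.7, σ_y = 198.6 → σ = 349 MPa, n = 0.569
  alloy G: E = 62.43, α = 3.27, σ_y = 58.80 → σ = 37.4 MPa, n = 1.57
  alloy J: E = 75.15, α = 0.695, σ_y = 903.0 → σ = 9.56 MPa, n = 94.5
The minimum is alloy B at n = 0.569.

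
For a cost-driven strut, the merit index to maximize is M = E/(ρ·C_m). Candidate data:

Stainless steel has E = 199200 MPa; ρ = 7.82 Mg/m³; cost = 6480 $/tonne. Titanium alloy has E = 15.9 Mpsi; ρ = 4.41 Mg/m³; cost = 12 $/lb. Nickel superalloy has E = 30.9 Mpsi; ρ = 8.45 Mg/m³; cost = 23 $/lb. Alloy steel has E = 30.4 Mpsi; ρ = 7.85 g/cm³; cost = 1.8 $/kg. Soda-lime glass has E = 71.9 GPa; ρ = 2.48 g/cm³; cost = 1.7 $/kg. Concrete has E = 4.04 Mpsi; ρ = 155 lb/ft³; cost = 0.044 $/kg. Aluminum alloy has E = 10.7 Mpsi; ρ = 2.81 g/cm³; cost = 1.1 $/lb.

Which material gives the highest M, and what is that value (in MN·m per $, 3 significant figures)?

Normalizing units and computing the index:
  stainless steel: E = 199.2 GPa, ρ = 7820 kg/m³, cost = 6.480 $/kg
  titanium alloy: E = 109.6 GPa, ρ = 4410 kg/m³, cost = 26.46 $/kg
  nickel superalloy: E = 213.0 GPa, ρ = 8450 kg/m³, cost = 50.71 $/kg
  alloy steel: E = 209.6 GPa, ρ = 7850 kg/m³, cost = 1.800 $/kg
  soda-lime glass: E = 71.90 GPa, ρ = 2480 kg/m³, cost = 1.700 $/kg
  concrete: E = 27.85 GPa, ρ = 2483 kg/m³, cost = 0.04400 $/kg
  aluminum alloy: E = 73.77 GPa, ρ = 2810 kg/m³, cost = 2.425 $/kg
  concrete: M = 255 MN·m per $
  soda-lime glass: M = 17.1 MN·m per $
  alloy steel: M = 14.8 MN·m per $
  aluminum alloy: M = 10.8 MN·m per $
  stainless steel: M = 3.93 MN·m per $
  titanium alloy: M = 0.940 MN·m per $
  nickel superalloy: M = 0.497 MN·m per $
Concrete has the largest M.

concrete, M = 255 MN·m per $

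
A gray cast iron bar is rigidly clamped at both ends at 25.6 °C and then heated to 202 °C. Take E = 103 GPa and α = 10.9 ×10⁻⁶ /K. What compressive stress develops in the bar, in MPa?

198 MPa

ΔT = 176.4 K. Constrained thermal stress σ = E·α·ΔT = 103.0×10³ MPa × 10.9×10⁻⁶ × 176.4 = 198 MPa (compressive).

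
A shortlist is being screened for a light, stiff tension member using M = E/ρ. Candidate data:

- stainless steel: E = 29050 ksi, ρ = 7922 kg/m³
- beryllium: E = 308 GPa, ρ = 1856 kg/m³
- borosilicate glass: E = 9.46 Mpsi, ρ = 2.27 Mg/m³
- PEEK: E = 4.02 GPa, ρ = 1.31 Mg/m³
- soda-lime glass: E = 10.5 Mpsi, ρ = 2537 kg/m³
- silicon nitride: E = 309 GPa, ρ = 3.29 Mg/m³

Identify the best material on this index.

beryllium

In SI units:
  stainless steel: E = 200.3 GPa, ρ = 7922 kg/m³
  beryllium: E = 308.0 GPa, ρ = 1856 kg/m³
  borosilicate glass: E = 65.22 GPa, ρ = 2270 kg/m³
  PEEK: E = 4.020 GPa, ρ = 1310 kg/m³
  soda-lime glass: E = 72.39 GPa, ρ = 2537 kg/m³
  silicon nitride: E = 309.0 GPa, ρ = 3290 kg/m³
  beryllium: M = 166 MN·m/kg
  silicon nitride: M = 93.9 MN·m/kg
  borosilicate glass: M = 28.7 MN·m/kg
  soda-lime glass: M = 28.5 MN·m/kg
  stainless steel: M = 25.3 MN·m/kg
  PEEK: M = 3.07 MN·m/kg
The maximum is for beryllium.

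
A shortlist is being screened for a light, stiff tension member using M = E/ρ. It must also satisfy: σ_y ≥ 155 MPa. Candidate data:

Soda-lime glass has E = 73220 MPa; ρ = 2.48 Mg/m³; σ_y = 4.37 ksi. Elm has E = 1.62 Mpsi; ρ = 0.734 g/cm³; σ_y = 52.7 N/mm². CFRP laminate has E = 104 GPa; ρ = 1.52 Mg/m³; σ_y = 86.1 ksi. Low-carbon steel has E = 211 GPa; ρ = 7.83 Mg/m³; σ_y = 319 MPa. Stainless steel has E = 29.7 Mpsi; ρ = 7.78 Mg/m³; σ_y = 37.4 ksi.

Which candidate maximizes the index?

Screen on constraints: σ_y ≥ 155 MPa. Survivors: CFRP laminate, low-carbon steel, stainless steel.
Convert each candidate to consistent units, then evaluate M:
  CFRP laminate: E = 104.0 GPa, ρ = 1520 kg/m³
  low-carbon steel: E = 211.0 GPa, ρ = 7830 kg/m³
  stainless steel: E = 204.8 GPa, ρ = 7780 kg/m³
  CFRP laminate: M = 68.4 MN·m/kg
  low-carbon steel: M = 26.9 MN·m/kg
  stainless steel: M = 26.3 MN·m/kg
CFRP laminate ranks first.

CFRP laminate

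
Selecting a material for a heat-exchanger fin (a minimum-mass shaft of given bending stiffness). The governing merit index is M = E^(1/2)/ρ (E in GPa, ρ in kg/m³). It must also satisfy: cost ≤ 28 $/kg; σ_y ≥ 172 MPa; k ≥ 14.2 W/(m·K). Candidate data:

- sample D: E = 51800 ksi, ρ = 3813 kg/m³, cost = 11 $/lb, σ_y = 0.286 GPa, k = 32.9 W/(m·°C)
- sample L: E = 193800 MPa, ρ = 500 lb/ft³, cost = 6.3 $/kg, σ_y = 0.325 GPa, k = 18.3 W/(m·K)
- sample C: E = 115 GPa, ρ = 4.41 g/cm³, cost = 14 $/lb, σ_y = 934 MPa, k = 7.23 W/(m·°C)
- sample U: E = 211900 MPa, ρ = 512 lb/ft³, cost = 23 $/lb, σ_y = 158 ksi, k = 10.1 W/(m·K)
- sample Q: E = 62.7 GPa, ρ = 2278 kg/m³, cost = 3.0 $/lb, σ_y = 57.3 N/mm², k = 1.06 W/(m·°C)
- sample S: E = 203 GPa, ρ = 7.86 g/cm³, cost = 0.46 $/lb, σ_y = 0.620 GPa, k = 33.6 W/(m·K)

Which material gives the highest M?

Screen on constraints: cost ≤ 28 $/kg; σ_y ≥ 172 MPa; k ≥ 14.2 W/(m·K). Survivors: sample D, sample L, sample S.
Putting every candidate on a common basis:
  sample D: E = 357.1 GPa, ρ = 3813 kg/m³
  sample L: E = 193.8 GPa, ρ = 8009 kg/m³
  sample S: E = 203.0 GPa, ρ = 7860 kg/m³
  sample D: M = 4.96×10⁻³
  sample S: M = 1.81×10⁻³
  sample L: M = 1.74×10⁻³
The maximum is for sample D.

sample D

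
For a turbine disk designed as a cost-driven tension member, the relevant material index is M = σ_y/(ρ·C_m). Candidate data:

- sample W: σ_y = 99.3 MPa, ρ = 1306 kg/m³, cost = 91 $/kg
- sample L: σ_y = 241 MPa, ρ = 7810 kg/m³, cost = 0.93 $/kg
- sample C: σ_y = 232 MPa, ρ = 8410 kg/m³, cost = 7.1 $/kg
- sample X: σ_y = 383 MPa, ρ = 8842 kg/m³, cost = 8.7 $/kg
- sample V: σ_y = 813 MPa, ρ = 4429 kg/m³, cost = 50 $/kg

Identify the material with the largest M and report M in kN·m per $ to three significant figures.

Computing M directly (units already consistent):
  sample L: M = 33.2 kN·m per $
  sample X: M = 4.98 kN·m per $
  sample C: M = 3.89 kN·m per $
  sample V: M = 3.67 kN·m per $
  sample W: M = 0.836 kN·m per $
Highest index: sample L.

sample L, M = 33.2 kN·m per $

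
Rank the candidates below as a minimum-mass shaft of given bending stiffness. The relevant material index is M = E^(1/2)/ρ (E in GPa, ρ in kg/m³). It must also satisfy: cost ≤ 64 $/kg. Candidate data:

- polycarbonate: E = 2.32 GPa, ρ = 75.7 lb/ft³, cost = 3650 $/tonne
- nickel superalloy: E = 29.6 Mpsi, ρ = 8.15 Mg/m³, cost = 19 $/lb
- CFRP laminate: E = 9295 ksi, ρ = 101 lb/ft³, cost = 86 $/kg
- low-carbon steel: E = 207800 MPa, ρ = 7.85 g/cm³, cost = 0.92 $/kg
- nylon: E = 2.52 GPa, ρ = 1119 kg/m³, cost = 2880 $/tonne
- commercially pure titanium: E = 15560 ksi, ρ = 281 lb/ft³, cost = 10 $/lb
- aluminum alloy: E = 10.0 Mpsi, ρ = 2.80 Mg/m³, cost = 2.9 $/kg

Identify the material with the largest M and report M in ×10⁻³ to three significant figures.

Screen on constraints: cost ≤ 64 $/kg. Survivors: polycarbonate, nickel superalloy, low-carbon steel, nylon, commercially pure titanium, aluminum alloy.
Putting every candidate on a common basis:
  polycarbonate: E = 2.320 GPa, ρ = 1213 kg/m³
  nickel superalloy: E = 204.1 GPa, ρ = 8150 kg/m³
  low-carbon steel: E = 207.8 GPa, ρ = 7850 kg/m³
  nylon: E = 2.520 GPa, ρ = 1119 kg/m³
  commercially pure titanium: E = 107.3 GPa, ρ = 4501 kg/m³
  aluminum alloy: E = 68.95 GPa, ρ = 2800 kg/m³
  aluminum alloy: M = 2.97×10⁻³
  commercially pure titanium: M = 2.30×10⁻³
  low-carbon steel: M = 1.84×10⁻³
  nickel superalloy: M = 1.75×10⁻³
  nylon: M = 1.42×10⁻³
  polycarbonate: M = 1.26×10⁻³
Aluminum alloy has the largest M.

aluminum alloy, M = 2.97×10⁻³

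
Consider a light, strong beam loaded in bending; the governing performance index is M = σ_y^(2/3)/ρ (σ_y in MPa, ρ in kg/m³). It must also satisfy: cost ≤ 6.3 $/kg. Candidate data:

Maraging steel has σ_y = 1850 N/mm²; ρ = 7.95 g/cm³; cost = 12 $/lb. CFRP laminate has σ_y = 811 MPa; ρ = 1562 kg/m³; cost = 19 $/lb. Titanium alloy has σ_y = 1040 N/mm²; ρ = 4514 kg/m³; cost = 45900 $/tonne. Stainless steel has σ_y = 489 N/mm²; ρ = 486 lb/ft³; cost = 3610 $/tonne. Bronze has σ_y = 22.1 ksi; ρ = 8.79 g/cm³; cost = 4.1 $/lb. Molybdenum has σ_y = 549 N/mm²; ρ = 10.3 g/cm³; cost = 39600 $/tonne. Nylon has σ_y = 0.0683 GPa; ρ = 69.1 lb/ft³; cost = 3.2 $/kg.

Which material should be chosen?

nylon

Screen on constraints: cost ≤ 6.3 $/kg. Survivors: stainless steel, nylon.
After converting to SI:
  stainless steel: σ_y = 489.0 MPa, ρ = 7785 kg/m³
  nylon: σ_y = 68.30 MPa, ρ = 1107 kg/m³
  nylon: M = 15.1×10⁻³
  stainless steel: M = 7.97×10⁻³
The maximum is for nylon.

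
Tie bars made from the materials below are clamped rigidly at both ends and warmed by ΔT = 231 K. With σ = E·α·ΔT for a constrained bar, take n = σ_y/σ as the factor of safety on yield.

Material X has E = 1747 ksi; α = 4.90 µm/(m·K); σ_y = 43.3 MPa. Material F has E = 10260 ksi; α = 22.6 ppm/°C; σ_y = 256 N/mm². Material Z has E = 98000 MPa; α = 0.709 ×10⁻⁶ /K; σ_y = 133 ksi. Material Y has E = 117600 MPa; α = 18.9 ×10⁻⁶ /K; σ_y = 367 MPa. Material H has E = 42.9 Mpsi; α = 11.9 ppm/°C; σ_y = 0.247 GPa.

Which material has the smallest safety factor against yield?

material H

With everything in SI (GPa, ×10⁻⁶/K, MPa):
  material X: E = 12.05, α = 4.90, σ_y = 43.30 → σ = 13.6 MPa, n = 3.18
  material F: E = 70.74, α = 22.6, σ_y = 256.0 → σ = 369 MPa, n = 0.693
  material Z: E = 98.00, α = 0.709, σ_y = 917.0 → σ = 16.1 MPa, n = 57.1
  material Y: E = 117.6, α = 18.9, σ_y = 367.0 → σ = 513 MPa, n = 0.715
  material H: E = 295.8, α = 11.9, σ_y = 247.0 → σ = 813 MPa, n = 0.304
Smallest n: material H with n = 0.304.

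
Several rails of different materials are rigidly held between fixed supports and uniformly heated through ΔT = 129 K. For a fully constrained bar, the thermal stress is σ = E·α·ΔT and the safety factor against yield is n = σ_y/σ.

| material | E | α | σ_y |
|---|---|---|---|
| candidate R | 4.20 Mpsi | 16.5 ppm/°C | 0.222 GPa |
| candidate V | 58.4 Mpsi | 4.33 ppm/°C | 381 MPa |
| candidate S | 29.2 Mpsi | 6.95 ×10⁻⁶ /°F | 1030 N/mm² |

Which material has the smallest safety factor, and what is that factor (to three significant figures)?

candidate V, n = 1.69

Converting E to GPa, α to ×10⁻⁶/K, σ_y to MPa, then σ and n for each:
  candidate R: E = 28.96, α = 16.5, σ_y = 222.0 → σ = 61.6 MPa, n = 3.60
  candidate V: E = 402.7, α = 4.33, σ_y = 381.0 → σ = 225 MPa, n = 1.69
  candidate S: E = 201.3, α = 12.5, σ_y = 1030 → σ = 325 MPa, n = 3.17
Candidate V has the lowest safety factor, n = 1.69.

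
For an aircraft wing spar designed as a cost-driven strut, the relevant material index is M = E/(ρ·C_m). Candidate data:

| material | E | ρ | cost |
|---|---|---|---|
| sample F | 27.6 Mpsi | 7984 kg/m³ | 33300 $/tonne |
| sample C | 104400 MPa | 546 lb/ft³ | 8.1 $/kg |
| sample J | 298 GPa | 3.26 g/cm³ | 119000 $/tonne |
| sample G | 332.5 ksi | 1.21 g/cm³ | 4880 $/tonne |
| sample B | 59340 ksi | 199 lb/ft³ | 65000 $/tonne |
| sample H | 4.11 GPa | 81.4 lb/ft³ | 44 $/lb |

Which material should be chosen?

sample B

Convert each candidate to consistent units, then evaluate M:
  sample F: E = 190.3 GPa, ρ = 7984 kg/m³, cost = 33.30 $/kg
  sample C: E = 104.4 GPa, ρ = 8746 kg/m³, cost = 8.100 $/kg
  sample J: E = 298.0 GPa, ρ = 3260 kg/m³, cost = 119.0 $/kg
  sample G: E = 2.293 GPa, ρ = 1210 kg/m³, cost = 4.880 $/kg
  sample B: E = 409.1 GPa, ρ = 3188 kg/m³, cost = 65.00 $/kg
  sample H: E = 4.110 GPa, ρ = 1304 kg/m³, cost = 97.00 $/kg
  sample B: M = 1.97 MN·m per $
  sample C: M = 1.47 MN·m per $
  sample J: M = 0.768 MN·m per $
  sample F: M = 0.716 MN·m per $
  sample G: M = 0.388 MN·m per $
  sample H: M = 0.0325 MN·m per $
The maximum is for sample B.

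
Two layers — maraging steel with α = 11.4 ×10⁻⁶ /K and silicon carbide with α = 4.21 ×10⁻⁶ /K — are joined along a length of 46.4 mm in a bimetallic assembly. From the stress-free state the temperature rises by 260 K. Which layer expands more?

maraging steel

α(maraging steel) = 11.4×10⁻⁶/K vs α(silicon carbide) = 4.21×10⁻⁶/K.
Higher α expands more for the same ΔT: maraging steel.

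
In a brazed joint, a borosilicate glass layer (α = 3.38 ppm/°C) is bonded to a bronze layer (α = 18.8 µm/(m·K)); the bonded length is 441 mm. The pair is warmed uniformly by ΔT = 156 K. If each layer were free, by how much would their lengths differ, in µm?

Δα = |3.38 − 18.8|×10⁻⁶/K = 15.4×10⁻⁶/K.
ΔL_mismatch = Δα·L·ΔT = 15.4×10⁻⁶ × 441.0 mm × 156.0 K = 1060 µm.

1060 µm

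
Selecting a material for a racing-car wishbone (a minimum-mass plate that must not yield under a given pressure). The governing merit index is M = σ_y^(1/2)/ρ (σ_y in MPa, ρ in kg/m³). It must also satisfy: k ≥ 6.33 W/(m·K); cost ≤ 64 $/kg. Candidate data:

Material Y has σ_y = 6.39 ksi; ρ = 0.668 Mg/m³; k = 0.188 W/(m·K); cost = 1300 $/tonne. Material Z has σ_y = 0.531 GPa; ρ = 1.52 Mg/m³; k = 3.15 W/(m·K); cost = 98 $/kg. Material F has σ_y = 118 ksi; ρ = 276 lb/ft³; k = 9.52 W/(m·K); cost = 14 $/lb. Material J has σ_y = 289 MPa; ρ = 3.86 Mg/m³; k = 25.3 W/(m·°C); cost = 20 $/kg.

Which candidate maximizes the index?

Screen on constraints: k ≥ 6.33 W/(m·K); cost ≤ 64 $/kg. Survivors: material F, material J.
In SI units:
  material F: σ_y = 813.6 MPa, ρ = 4421 kg/m³
  material J: σ_y = 289.0 MPa, ρ = 3860 kg/m³
  material F: M = 6.45×10⁻³
  material J: M = 4.40×10⁻³
Highest index: material F.

material F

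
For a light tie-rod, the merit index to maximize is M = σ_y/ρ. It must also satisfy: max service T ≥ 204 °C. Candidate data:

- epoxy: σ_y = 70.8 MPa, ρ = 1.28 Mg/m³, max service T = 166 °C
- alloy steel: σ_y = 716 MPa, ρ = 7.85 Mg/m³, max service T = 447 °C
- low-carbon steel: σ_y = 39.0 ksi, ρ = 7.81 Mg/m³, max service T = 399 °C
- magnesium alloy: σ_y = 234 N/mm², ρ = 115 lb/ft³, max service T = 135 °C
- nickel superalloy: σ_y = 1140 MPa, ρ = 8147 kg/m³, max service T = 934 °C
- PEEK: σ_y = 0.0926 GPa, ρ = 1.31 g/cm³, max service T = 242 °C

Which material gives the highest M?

nickel superalloy

Screen on constraints: max service T ≥ 204 °C. Survivors: alloy steel, low-carbon steel, nickel superalloy, PEEK.
Convert each candidate to consistent units, then evaluate M:
  alloy steel: σ_y = 716.0 MPa, ρ = 7850 kg/m³
  low-carbon steel: σ_y = 268.9 MPa, ρ = 7810 kg/m³
  nickel superalloy: σ_y = 1140 MPa, ρ = 8147 kg/m³
  PEEK: σ_y = 92.60 MPa, ρ = 1310 kg/m³
  nickel superalloy: M = 140 kN·m/kg
  alloy steel: M = 91.2 kN·m/kg
  PEEK: M = 70.7 kN·m/kg
  low-carbon steel: M = 34.4 kN·m/kg
The maximum is for nickel superalloy.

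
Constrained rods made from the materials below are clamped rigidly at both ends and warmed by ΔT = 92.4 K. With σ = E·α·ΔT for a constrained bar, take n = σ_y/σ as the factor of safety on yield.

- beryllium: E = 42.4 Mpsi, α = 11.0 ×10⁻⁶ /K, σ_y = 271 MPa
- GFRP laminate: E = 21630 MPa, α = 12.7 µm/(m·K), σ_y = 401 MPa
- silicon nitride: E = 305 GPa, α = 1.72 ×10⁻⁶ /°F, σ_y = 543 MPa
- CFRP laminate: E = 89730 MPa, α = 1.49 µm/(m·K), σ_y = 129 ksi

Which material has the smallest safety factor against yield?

Converting E to GPa, α to ×10⁻⁶/K, σ_y to MPa, then σ and n for each:
  beryllium: E = 292.3, α = 11.0, σ_y = 271.0 → σ = 297 MPa, n = 0.912
  GFRP laminate: E = 21.63, α = 12.7, σ_y = 401.0 → σ = 25.4 MPa, n = 15.8
  silicon nitride: E = 305.0, α = 3.10, σ_y = 543.0 → σ = 87.3 MPa, n = 6.22
  CFRP laminate: E = 89.73, α = 1.49, σ_y = 889.4 → σ = 12.4 MPa, n = 72.0
Smallest n: beryllium with n = 0.912.

beryllium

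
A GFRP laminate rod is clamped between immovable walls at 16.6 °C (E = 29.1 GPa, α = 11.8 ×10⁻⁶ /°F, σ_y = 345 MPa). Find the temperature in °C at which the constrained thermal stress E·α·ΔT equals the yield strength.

575 °C

α = 11.8×10⁻⁶/°F × 9/5 = 21.2×10⁻⁶/K.
E·α·ΔT = 345.0 MPa ⇒ ΔT = 345.0 / (29.10×10³ × 21.2×10⁻⁶) = 558.2 K.
T = 16.6 + 558.2 = 574.8 °C.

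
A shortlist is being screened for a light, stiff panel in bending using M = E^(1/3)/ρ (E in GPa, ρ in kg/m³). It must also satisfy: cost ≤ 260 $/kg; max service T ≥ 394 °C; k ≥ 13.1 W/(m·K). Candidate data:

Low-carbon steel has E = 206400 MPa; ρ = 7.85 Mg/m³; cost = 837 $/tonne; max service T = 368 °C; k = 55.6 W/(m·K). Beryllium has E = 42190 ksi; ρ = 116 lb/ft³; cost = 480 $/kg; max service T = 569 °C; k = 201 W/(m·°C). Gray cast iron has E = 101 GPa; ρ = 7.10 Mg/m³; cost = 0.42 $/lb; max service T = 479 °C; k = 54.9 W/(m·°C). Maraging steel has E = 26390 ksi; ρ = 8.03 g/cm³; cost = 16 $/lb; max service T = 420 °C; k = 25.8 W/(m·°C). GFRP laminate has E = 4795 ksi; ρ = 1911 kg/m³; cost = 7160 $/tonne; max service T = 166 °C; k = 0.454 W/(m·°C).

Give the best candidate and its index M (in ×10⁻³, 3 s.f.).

maraging steel, M = 0.706×10⁻³

Screen on constraints: cost ≤ 260 $/kg; max service T ≥ 394 °C; k ≥ 13.1 W/(m·K). Survivors: gray cast iron, maraging steel.
In SI units:
  gray cast iron: E = 101.0 GPa, ρ = 7100 kg/m³
  maraging steel: E = 182.0 GPa, ρ = 8030 kg/m³
  maraging steel: M = 0.706×10⁻³
  gray cast iron: M = 0.656×10⁻³
Maraging steel has the largest M.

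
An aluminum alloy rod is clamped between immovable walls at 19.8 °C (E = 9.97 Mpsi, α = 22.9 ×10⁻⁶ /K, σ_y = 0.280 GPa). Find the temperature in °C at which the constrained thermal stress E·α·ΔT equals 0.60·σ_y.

127 °C

E = 9.97 Mpsi = 68.74 GPa.
σ_y = 0.280 GPa = 280.0 MPa.
E·α·ΔT = 168.0 MPa ⇒ ΔT = 168.0 / (68.74×10³ × 22.9×10⁻⁶) = 106.7 K.
T = 19.8 + 106.7 = 126.5 °C.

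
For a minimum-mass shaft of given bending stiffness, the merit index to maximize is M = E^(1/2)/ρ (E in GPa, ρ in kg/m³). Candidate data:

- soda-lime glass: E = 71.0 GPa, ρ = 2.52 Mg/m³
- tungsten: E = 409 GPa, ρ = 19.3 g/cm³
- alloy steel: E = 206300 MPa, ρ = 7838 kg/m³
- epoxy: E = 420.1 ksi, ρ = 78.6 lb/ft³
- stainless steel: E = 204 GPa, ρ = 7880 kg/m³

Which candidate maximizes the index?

soda-lime glass

Normalizing units and computing the index:
  soda-lime glass: E = 71.00 GPa, ρ = 2520 kg/m³
  tungsten: E = 409.0 GPa, ρ = 19300 kg/m³
  alloy steel: E = 206.3 GPa, ρ = 7838 kg/m³
  epoxy: E = 2.896 GPa, ρ = 1259 kg/m³
  stainless steel: E = 204.0 GPa, ρ = 7880 kg/m³
  soda-lime glass: M = 3.34×10⁻³
  alloy steel: M = 1.83×10⁻³
  stainless steel: M = 1.81×10⁻³
  epoxy: M = 1.35×10⁻³
  tungsten: M = 1.05×10⁻³
Soda-lime glass ranks first.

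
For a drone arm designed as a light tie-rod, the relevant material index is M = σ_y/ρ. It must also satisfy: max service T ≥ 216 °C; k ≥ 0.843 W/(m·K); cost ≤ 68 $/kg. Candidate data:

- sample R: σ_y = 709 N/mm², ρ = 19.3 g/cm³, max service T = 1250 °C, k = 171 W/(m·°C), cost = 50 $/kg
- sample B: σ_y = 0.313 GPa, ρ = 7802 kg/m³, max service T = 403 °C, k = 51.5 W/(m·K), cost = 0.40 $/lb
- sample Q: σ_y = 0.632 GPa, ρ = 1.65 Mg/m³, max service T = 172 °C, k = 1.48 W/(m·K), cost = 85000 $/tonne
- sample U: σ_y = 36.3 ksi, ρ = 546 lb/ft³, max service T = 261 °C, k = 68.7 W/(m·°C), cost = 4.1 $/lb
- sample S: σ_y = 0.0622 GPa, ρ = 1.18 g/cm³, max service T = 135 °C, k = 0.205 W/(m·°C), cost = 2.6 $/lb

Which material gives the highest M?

sample B

Screen on constraints: max service T ≥ 216 °C; k ≥ 0.843 W/(m·K); cost ≤ 68 $/kg. Survivors: sample R, sample B, sample U.
Putting every candidate on a common basis:
  sample R: σ_y = 709.0 MPa, ρ = 19300 kg/m³
  sample B: σ_y = 313.0 MPa, ρ = 7802 kg/m³
  sample U: σ_y = 250.3 MPa, ρ = 8746 kg/m³
  sample B: M = 40.1 kN·m/kg
  sample R: M = 36.7 kN·m/kg
  sample U: M = 28.6 kN·m/kg
Sample B ranks first.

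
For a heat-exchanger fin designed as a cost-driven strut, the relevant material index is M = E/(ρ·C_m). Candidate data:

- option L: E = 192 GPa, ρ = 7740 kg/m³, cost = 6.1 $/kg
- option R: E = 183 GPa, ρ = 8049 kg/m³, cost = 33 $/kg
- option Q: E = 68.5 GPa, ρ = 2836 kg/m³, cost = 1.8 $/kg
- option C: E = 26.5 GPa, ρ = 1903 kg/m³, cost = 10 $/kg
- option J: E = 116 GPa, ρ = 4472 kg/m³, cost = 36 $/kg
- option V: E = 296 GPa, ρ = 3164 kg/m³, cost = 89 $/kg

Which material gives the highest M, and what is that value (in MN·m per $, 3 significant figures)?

Per-candidate index values:
  option Q: M = 13.4 MN·m per $
  option L: M = 4.07 MN·m per $
  option C: M = 1.39 MN·m per $
  option V: M = 1.05 MN·m per $
  option J: M = 0.721 MN·m per $
  option R: M = 0.689 MN·m per $
Highest index: option Q.

option Q, M = 13.4 MN·m per $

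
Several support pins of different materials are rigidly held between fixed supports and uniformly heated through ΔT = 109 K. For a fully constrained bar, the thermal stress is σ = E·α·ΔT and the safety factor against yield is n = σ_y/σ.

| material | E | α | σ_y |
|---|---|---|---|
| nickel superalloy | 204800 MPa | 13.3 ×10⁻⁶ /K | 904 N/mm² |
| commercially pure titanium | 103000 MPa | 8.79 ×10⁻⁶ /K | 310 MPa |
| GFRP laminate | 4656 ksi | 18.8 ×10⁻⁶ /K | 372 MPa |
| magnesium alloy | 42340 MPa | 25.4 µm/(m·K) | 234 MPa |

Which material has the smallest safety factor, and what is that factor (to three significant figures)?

With everything in SI (GPa, ×10⁻⁶/K, MPa):
  nickel superalloy: E = 204.8, α = 13.3, σ_y = 904.0 → σ = 297 MPa, n = 3.04
  commercially pure titanium: E = 103.0, α = 8.79, σ_y = 310.0 → σ = 98.7 MPa, n = 3.14
  GFRP laminate: E = 32.10, α = 18.8, σ_y = 372.0 → σ = 65.8 MPa, n = 5.65
  magnesium alloy: E = 42.34, α = 25.4, σ_y = 234.0 → σ = 117 MPa, n = 2.00
Magnesium alloy has the lowest safety factor, n = 2.00.

magnesium alloy, n = 2.00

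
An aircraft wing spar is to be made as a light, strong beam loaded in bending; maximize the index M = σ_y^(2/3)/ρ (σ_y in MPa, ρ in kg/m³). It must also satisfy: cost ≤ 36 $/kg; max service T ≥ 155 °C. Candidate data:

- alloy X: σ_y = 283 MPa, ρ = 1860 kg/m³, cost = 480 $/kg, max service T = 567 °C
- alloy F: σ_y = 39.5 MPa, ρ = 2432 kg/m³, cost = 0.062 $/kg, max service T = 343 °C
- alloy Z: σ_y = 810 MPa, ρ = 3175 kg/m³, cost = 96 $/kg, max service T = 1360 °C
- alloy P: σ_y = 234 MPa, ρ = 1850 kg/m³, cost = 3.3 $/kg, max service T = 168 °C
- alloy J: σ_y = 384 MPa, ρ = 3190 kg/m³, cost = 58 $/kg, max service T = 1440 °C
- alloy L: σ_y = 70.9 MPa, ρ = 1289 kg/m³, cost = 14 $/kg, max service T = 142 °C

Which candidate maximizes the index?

alloy P

Screen on constraints: cost ≤ 36 $/kg; max service T ≥ 155 °C. Survivors: alloy F, alloy P.
Per-candidate index values:
  alloy P: M = 20.5×10⁻³
  alloy F: M = 4.77×10⁻³
The maximum is for alloy P.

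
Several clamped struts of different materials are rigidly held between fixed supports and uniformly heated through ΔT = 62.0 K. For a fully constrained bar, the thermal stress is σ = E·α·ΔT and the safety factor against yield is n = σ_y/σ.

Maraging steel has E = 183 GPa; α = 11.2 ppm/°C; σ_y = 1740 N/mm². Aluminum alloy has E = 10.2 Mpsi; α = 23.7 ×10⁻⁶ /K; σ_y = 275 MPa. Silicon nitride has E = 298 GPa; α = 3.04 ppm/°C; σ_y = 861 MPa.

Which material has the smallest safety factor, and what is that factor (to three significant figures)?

aluminum alloy, n = 2.66

Per material, after unit conversion:
  maraging steel: E = 183.0, α = 11.2, σ_y = 1740 → σ = 127 MPa, n = 13.7
  aluminum alloy: E = 70.33, α = 23.7, σ_y = 275.0 → σ = 103 MPa, n = 2.66
  silicon nitride: E = 298.0, α = 3.04, σ_y = 861.0 → σ = 56.2 MPa, n = 15.3
The minimum is aluminum alloy at n = 2.66.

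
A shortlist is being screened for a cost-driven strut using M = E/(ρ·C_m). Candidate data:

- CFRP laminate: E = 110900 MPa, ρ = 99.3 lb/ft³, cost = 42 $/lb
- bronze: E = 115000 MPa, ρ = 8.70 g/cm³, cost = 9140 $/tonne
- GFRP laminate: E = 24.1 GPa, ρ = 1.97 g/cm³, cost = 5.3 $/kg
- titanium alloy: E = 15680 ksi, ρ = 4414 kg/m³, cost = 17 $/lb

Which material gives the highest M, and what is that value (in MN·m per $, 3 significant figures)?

GFRP laminate, M = 2.31 MN·m per $

Convert each candidate to consistent units, then evaluate M:
  CFRP laminate: E = 110.9 GPa, ρ = 1591 kg/m³, cost = 92.59 $/kg
  bronze: E = 115.0 GPa, ρ = 8700 kg/m³, cost = 9.140 $/kg
  GFRP laminate: E = 24.10 GPa, ρ = 1970 kg/m³, cost = 5.300 $/kg
  titanium alloy: E = 108.1 GPa, ρ = 4414 kg/m³, cost = 37.48 $/kg
  GFRP laminate: M = 2.31 MN·m per $
  bronze: M = 1.45 MN·m per $
  CFRP laminate: M = 0.753 MN·m per $
  titanium alloy: M = 0.654 MN·m per $
GFRP laminate has the largest M.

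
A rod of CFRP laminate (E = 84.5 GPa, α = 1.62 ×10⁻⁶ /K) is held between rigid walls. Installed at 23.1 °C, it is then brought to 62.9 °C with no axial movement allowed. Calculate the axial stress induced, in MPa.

5.45 MPa

ΔT = 39.80 K. Constrained thermal stress σ = E·α·ΔT = 84.50×10³ MPa × 1.62×10⁻⁶ × 39.80 = 5.45 MPa (compressive).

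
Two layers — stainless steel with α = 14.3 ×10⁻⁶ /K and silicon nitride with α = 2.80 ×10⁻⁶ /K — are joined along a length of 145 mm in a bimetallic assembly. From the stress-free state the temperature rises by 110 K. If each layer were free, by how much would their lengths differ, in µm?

183 µm

Δα = |14.3 − 2.80|×10⁻⁶/K = 11.5×10⁻⁶/K.
ΔL_mismatch = Δα·L·ΔT = 11.5×10⁻⁶ × 145.0 mm × 110.0 K = 183 µm.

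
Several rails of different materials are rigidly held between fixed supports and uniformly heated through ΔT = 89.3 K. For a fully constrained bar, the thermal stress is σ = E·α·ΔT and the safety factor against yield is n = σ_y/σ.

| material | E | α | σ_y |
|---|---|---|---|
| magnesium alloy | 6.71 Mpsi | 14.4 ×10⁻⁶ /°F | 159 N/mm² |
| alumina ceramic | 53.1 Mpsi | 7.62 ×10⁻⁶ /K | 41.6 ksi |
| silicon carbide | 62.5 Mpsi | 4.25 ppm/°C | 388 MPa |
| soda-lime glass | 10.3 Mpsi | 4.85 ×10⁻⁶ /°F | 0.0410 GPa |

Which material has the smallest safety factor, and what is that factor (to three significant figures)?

soda-lime glass, n = 0.741

Per material, after unit conversion:
  magnesium alloy: E = 46.26, α = 25.9, σ_y = 159.0 → σ = 107 MPa, n = 1.48
  alumina ceramic: E = 366.1, α = 7.62, σ_y = 286.8 → σ = 249 MPa, n = 1.15
  silicon carbide: E = 430.9, α = 4.25, σ_y = 388.0 → σ = 164 MPa, n = 2.37
  soda-lime glass: E = 71.02, α = 8.73, σ_y = 41.00 → σ = 55.4 MPa, n = 0.741
Smallest n: soda-lime glass with n = 0.741.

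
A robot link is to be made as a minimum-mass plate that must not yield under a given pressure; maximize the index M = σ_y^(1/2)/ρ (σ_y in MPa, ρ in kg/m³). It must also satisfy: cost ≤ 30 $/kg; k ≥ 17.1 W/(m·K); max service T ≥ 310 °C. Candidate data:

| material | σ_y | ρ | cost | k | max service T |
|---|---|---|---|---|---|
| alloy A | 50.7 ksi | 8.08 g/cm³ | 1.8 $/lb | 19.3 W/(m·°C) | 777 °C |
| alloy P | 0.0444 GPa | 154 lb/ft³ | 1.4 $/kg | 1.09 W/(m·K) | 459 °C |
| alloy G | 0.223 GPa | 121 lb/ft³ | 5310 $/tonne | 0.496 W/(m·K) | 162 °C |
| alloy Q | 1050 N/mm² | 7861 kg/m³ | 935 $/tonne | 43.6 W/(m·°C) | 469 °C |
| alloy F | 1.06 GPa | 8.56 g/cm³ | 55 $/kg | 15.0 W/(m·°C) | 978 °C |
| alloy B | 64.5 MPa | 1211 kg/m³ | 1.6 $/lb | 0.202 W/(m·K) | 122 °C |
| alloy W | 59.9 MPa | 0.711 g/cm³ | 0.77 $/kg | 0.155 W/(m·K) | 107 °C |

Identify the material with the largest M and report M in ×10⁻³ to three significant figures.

Screen on constraints: cost ≤ 30 $/kg; k ≥ 17.1 W/(m·K); max service T ≥ 310 °C. Survivors: alloy A, alloy Q.
After converting to SI:
  alloy A: σ_y = 349.6 MPa, ρ = 8080 kg/m³
  alloy Q: σ_y = 1050 MPa, ρ = 7861 kg/m³
  alloy Q: M = 4.12×10⁻³
  alloy A: M = 2.31×10⁻³
Alloy Q has the largest M.

alloy Q, M = 4.12×10⁻³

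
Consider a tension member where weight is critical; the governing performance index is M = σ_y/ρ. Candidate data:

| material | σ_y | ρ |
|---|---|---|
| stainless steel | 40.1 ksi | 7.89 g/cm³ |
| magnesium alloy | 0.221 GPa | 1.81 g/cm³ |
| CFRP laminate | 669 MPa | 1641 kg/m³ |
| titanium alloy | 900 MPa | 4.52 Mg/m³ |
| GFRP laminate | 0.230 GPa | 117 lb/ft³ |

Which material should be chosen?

In SI units:
  stainless steel: σ_y = 276.5 MPa, ρ = 7890 kg/m³
  magnesium alloy: σ_y = 221.0 MPa, ρ = 1810 kg/m³
  CFRP laminate: σ_y = 669.0 MPa, ρ = 1641 kg/m³
  titanium alloy: σ_y = 900.0 MPa, ρ = 4520 kg/m³
  GFRP laminate: σ_y = 230.0 MPa, ρ = 1874 kg/m³
  CFRP laminate: M = 408 kN·m/kg
  titanium alloy: M = 199 kN·m/kg
  GFRP laminate: M = 123 kN·m/kg
  magnesium alloy: M = 122 kN·m/kg
  stainless steel: M = 35.0 kN·m/kg
The maximum is for CFRP laminate.

CFRP laminate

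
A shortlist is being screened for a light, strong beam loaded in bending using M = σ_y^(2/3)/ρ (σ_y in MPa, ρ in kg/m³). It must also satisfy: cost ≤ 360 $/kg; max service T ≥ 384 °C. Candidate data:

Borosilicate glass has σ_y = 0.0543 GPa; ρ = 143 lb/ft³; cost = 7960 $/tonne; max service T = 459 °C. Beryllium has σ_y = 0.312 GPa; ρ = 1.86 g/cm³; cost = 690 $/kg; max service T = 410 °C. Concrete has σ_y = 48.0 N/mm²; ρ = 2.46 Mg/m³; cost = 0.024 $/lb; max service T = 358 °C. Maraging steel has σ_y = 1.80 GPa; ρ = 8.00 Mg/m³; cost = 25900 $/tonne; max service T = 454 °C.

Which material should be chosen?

Screen on constraints: cost ≤ 360 $/kg; max service T ≥ 384 °C. Survivors: borosilicate glass, maraging steel.
Normalizing units and computing the index:
  borosilicate glass: σ_y = 54.30 MPa, ρ = 2291 kg/m³
  maraging steel: σ_y = 1800 MPa, ρ = 8000 kg/m³
  maraging steel: M = 18.5×10⁻³
  borosilicate glass: M = 6.26×10⁻³
Highest index: maraging steel.

maraging steel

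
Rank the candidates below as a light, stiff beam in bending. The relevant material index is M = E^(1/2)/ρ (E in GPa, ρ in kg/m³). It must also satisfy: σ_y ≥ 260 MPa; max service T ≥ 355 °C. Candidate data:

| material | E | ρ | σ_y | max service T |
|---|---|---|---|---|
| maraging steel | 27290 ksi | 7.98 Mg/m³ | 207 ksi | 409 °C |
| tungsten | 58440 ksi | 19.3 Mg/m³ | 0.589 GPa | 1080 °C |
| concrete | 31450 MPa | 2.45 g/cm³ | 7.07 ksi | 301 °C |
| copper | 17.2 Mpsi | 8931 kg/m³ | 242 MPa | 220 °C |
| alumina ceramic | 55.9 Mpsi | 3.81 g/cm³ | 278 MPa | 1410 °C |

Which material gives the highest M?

alumina ceramic

Screen on constraints: σ_y ≥ 260 MPa; max service T ≥ 355 °C. Survivors: maraging steel, tungsten, alumina ceramic.
Putting every candidate on a common basis:
  maraging steel: E = 188.2 GPa, ρ = 7980 kg/m³
  tungsten: E = 402.9 GPa, ρ = 19300 kg/m³
  alumina ceramic: E = 385.4 GPa, ρ = 3810 kg/m³
  alumina ceramic: M = 5.15×10⁻³
  maraging steel: M = 1.72×10⁻³
  tungsten: M = 1.04×10⁻³
Highest index: alumina ceramic.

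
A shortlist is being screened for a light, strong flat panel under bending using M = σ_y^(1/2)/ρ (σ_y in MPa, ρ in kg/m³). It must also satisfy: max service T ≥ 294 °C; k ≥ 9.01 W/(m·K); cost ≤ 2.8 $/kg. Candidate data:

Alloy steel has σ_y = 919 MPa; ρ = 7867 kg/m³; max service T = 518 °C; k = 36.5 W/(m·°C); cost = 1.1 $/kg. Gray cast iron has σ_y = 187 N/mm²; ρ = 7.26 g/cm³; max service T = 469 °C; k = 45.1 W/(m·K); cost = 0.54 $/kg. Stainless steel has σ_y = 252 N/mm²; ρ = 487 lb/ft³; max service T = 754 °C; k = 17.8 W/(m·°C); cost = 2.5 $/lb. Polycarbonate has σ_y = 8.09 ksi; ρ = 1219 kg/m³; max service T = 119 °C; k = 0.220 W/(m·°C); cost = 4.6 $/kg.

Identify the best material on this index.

Screen on constraints: max service T ≥ 294 °C; k ≥ 9.01 W/(m·K); cost ≤ 2.8 $/kg. Survivors: alloy steel, gray cast iron.
Putting every candidate on a common basis:
  alloy steel: σ_y = 919.0 MPa, ρ = 7867 kg/m³
  gray cast iron: σ_y = 187.0 MPa, ρ = 7260 kg/m³
  alloy steel: M = 3.85×10⁻³
  gray cast iron: M = 1.88×10⁻³
The maximum is for alloy steel.

alloy steel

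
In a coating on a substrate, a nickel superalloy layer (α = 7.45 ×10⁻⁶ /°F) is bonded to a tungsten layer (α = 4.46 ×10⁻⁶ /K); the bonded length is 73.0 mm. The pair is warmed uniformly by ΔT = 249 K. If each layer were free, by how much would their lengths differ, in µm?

163 µm

nickel superalloy: α = 7.45×10⁻⁶/°F × 9/5 = 13.4×10⁻⁶/K.
Δα = |13.4 − 4.46|×10⁻⁶/K = 8.95×10⁻⁶/K.
ΔL_mismatch = Δα·L·ΔT = 8.95×10⁻⁶ × 73.0 mm × 249.0 K = 163 µm.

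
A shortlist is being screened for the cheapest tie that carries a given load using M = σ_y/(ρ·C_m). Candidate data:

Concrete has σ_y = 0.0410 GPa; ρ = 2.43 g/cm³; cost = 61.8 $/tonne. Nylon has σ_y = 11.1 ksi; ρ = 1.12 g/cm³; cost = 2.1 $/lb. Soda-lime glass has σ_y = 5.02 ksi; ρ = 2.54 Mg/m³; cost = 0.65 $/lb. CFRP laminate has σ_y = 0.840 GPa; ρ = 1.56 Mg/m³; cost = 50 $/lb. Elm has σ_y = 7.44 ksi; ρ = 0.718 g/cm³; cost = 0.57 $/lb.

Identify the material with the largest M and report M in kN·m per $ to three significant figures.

Convert each candidate to consistent units, then evaluate M:
  concrete: σ_y = 41.00 MPa, ρ = 2430 kg/m³, cost = 0.06180 $/kg
  nylon: σ_y = 76.53 MPa, ρ = 1120 kg/m³, cost = 4.630 $/kg
  soda-lime glass: σ_y = 34.61 MPa, ρ = 2540 kg/m³, cost = 1.433 $/kg
  CFRP laminate: σ_y = 840.0 MPa, ρ = 1560 kg/m³, cost = 110.2 $/kg
  elm: σ_y = 51.30 MPa, ρ = 718.0 kg/m³, cost = 1.257 $/kg
  concrete: M = 273 kN·m per $
  elm: M = 56.9 kN·m per $
  nylon: M = 14.8 kN·m per $
  soda-lime glass: M = 9.51 kN·m per $
  CFRP laminate: M = 4.88 kN·m per $
Highest index: concrete.

concrete, M = 273 kN·m per $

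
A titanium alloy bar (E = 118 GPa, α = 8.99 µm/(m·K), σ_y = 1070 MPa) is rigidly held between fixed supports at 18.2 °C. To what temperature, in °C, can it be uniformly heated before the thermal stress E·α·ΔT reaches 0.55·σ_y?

E·α·ΔT = 588.5 MPa ⇒ ΔT = 588.5 / (118.0×10³ × 8.99×10⁻⁶) = 554.8 K.
T = 18.2 + 554.8 = 573.0 °C.

573 °C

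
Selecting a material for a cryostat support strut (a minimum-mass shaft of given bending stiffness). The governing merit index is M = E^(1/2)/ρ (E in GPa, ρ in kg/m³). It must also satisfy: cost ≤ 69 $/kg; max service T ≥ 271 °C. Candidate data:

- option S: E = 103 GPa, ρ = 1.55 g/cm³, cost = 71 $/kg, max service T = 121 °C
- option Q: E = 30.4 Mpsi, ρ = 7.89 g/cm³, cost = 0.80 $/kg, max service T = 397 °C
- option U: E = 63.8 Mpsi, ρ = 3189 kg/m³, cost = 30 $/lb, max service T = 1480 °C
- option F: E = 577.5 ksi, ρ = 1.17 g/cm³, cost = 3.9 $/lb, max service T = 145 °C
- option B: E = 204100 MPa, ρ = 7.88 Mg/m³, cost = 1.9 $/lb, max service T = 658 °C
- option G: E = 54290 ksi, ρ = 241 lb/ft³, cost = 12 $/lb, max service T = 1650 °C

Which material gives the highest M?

option U

Screen on constraints: cost ≤ 69 $/kg; max service T ≥ 271 °C. Survivors: option Q, option U, option B, option G.
Normalizing units and computing the index:
  option Q: E = 209.6 GPa, ρ = 7890 kg/m³
  option U: E = 439.9 GPa, ρ = 3189 kg/m³
  option B: E = 204.1 GPa, ρ = 7880 kg/m³
  option G: E = 374.3 GPa, ρ = 3860 kg/m³
  option U: M = 6.58×10⁻³
  option G: M = 5.01×10⁻³
  option Q: M = 1.83×10⁻³
  option B: M = 1.81×10⁻³
Option U has the largest M.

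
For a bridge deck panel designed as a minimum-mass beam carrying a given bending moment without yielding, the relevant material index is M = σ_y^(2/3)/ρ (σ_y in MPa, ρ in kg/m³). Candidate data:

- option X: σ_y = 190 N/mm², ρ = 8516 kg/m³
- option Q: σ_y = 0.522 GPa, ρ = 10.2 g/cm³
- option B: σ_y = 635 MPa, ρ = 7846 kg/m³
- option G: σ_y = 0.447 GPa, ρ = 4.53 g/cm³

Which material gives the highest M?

Normalizing units and computing the index:
  option X: σ_y = 190.0 MPa, ρ = 8516 kg/m³
  option Q: σ_y = 522.0 MPa, ρ = 10200 kg/m³
  option B: σ_y = 635.0 MPa, ρ = 7846 kg/m³
  option G: σ_y = 447.0 MPa, ρ = 4530 kg/m³
  option G: M = 12.9×10⁻³
  option B: M = 9.42×10⁻³
  option Q: M = 6.36×10⁻³
  option X: M = 3.88×10⁻³
Option G has the largest M.

option G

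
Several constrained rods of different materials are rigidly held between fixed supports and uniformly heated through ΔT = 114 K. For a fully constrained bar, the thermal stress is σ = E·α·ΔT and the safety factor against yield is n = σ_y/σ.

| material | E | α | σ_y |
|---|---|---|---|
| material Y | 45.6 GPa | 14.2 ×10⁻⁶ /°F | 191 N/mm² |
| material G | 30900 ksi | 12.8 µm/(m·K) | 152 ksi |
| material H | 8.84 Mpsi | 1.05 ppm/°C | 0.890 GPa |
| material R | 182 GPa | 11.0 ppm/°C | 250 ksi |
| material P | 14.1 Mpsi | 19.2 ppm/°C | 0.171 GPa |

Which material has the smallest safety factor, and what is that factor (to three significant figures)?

In consistent units (E in GPa, α in ×10⁻⁶/K, σ_y in MPa):
  material Y: E = 45.60, α = 25.6, σ_y = 191.0 → σ = 133 MPa, n = 1.44
  material G: E = 213.0, α = 12.8, σ_y = 1048 → σ = 311 MPa, n = 3.37
  material H: E = 60.95, α = 1.05, σ_y = 890.0 → σ = 7.30 MPa, n = 122
  material R: E = 182.0, α = 11.0, σ_y = 1724 → σ = 228 MPa, n = 7.55
  material P: E = 97.22, α = 19.2, σ_y = 171.0 → σ = 213 MPa, n = 0.804
The minimum is material P at n = 0.804.

material P, n = 0.804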